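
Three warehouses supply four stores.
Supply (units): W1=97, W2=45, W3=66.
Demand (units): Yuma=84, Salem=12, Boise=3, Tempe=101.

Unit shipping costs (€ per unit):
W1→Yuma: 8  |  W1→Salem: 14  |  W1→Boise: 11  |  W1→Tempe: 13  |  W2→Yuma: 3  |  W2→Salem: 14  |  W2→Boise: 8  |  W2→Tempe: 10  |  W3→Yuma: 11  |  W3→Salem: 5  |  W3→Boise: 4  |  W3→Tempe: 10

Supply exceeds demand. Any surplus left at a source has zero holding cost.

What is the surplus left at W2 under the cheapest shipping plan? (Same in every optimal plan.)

Minimum-cost shipments:
  W1–Yuma: 39 units
  W1–Tempe: 50 units
  W2–Yuma: 45 units
  W3–Salem: 12 units
  W3–Boise: 3 units
  W3–Tempe: 51 units
Total cost = €1679.
W2 ships 45 of its 45, leaving 0.

0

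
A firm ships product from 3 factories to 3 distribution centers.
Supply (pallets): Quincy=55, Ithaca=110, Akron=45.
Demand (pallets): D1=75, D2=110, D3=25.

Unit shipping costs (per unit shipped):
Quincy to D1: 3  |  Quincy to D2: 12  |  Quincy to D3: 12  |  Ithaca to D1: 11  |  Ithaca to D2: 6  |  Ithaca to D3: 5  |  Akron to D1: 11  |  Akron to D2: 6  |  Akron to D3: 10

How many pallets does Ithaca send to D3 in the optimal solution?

Optimal shipments:
  Quincy–D1: 55 × 3 = 165
  Ithaca–D1: 20 × 11 = 220
  Ithaca–D2: 65 × 6 = 390
  Ithaca–D3: 25 × 5 = 125
  Akron–D2: 45 × 6 = 270
Total cost = 1170.
So Ithaca→D3 carries 25 pallets.

25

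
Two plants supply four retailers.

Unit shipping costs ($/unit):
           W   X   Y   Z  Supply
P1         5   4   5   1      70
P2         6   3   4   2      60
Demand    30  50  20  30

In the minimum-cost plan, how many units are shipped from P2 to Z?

0

Optimal shipments:
  P1 to W: 30 × $5 = $150
  P1 to X: 10 × $4 = $40
  P1 to Z: 30 × $1 = $30
  P2 to X: 40 × $3 = $120
  P2 to Y: 20 × $4 = $80
Total cost = $420.
The route P2→Z is not used.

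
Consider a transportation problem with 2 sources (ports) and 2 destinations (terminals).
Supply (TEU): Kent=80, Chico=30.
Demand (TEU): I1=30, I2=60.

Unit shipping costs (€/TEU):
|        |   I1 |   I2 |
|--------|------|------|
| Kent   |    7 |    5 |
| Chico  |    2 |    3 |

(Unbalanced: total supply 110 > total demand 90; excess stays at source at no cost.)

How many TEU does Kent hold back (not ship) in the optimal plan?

20

An optimal plan:
  Kent->I2: 60 TEU
  Chico->I1: 30 TEU
Total cost = €360.
Kent ships 60 of its 80, leaving 20.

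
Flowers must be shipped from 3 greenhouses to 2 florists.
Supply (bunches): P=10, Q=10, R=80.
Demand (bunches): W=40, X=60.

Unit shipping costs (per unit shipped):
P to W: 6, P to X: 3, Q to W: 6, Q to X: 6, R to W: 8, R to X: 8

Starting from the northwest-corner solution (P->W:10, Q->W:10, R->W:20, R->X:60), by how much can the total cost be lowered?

30

Current plan cost = 10·6 + 10·6 + 20·8 + 60·8 = 760.
Optimal plan:
  P→X: 10 × 3 = 30
  Q→W: 10 × 6 = 60
  R→W: 30 × 8 = 240
  R→X: 50 × 8 = 400
Optimal cost = 730.
Saving = 760 − 730 = 30.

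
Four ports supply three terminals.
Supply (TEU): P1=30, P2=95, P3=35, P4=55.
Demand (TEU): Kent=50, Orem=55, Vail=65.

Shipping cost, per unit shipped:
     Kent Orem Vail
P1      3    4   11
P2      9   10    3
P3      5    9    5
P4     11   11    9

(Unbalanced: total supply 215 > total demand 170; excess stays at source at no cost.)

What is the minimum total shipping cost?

Optimal allocation:
  P1→Orem: 30 × 4 = 120
  P2→Kent: 15 × 9 = 135
  P2→Orem: 15 × 10 = 150
  P2→Vail: 65 × 3 = 195
  P3→Kent: 35 × 5 = 175
  P4→Orem: 10 × 11 = 110
Total = 120 + 135 + 150 + 195 + 175 + 110 = 885.

885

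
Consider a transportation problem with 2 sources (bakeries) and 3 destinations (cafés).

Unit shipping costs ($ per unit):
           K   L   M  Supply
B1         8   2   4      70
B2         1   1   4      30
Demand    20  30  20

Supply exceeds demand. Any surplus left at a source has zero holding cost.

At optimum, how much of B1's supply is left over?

An optimal plan:
  B1 to L: 20 × $2 = $40
  B1 to M: 20 × $4 = $80
  B2 to K: 20 × $1 = $20
  B2 to L: 10 × $1 = $10
Total cost = $150.
B1 ships 40 of its 70, leaving 30.

30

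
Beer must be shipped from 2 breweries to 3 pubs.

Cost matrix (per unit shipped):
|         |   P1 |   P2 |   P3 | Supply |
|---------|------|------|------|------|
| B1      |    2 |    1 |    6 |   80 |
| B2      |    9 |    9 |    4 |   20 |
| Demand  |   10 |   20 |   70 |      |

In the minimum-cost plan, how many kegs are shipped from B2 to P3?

20

The minimum-cost plan:
  B1–P1: 10 × 2 = 20
  B1–P2: 20 × 1 = 20
  B1–P3: 50 × 6 = 300
  B2–P3: 20 × 4 = 80
Total cost = 420.
So B2→P3 carries 20 kegs.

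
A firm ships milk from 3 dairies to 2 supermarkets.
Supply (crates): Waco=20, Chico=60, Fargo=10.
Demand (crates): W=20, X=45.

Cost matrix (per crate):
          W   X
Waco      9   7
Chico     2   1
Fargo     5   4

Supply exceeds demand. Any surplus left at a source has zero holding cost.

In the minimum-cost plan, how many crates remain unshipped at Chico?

An optimal plan:
  Chico→W: 15 × 2 = 30
  Chico→X: 45 × 1 = 45
  Fargo→W: 5 × 5 = 25
Total cost = 100.
Chico ships 60 of its 60, leaving 0.

0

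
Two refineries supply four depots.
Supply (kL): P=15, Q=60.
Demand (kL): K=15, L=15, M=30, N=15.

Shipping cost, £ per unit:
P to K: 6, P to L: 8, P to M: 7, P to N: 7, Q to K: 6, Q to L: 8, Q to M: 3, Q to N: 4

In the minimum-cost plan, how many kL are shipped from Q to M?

30

The minimum-cost plan:
  P–K: 15 × £6 = £90
  Q–L: 15 × £8 = £120
  Q–M: 30 × £3 = £90
  Q–N: 15 × £4 = £60
Total cost = £360.
So Q→M carries 30 kL.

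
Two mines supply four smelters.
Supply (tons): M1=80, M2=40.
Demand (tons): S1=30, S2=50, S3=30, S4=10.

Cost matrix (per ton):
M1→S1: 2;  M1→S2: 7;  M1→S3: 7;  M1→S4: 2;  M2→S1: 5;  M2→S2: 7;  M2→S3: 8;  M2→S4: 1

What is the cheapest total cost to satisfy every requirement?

An optimal shipping plan:
  M1–S1: 30 × 2 = 60
  M1–S2: 20 × 7 = 140
  M1–S3: 30 × 7 = 210
  M2–S2: 30 × 7 = 210
  M2–S4: 10 × 1 = 10
Total = 60 + 140 + 210 + 210 + 10 = 630.
(Supply check: M1 ships 80; M2 ships 40.)

630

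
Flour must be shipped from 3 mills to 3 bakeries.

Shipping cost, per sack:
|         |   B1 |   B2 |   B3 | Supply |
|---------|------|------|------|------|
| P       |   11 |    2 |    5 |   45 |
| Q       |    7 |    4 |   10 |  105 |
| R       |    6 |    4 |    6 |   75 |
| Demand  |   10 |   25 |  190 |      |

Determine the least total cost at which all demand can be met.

A cheapest plan:
  P→B3: 45 sacks
  Q→B1: 10 sacks
  Q→B2: 25 sacks
  Q→B3: 70 sacks
  R→B3: 75 sacks
Total cost = 1545.
(Supply check: P ships 45; Q ships 105; R ships 75.)

1545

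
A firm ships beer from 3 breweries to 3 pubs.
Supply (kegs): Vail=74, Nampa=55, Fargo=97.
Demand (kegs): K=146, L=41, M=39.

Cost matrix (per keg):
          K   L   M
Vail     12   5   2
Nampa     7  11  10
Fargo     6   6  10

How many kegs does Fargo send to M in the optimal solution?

Optimal shipments:
  Vail->L: 35 × 5 = 175
  Vail->M: 39 × 2 = 78
  Nampa->K: 55 × 7 = 385
  Fargo->K: 91 × 6 = 546
  Fargo->L: 6 × 6 = 36
Total cost = 1220.
The route Fargo→M is not used.

0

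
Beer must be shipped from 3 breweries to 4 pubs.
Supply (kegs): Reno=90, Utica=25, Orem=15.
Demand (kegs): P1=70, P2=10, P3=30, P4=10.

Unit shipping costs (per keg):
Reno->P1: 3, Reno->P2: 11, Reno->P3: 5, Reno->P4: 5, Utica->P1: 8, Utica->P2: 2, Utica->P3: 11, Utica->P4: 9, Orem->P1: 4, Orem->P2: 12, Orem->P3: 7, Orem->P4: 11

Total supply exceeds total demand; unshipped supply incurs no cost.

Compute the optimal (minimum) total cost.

465

One minimum-cost allocation:
  Reno to P1: 55 × 3 = 165
  Reno to P3: 30 × 5 = 150
  Reno to P4: 5 × 5 = 25
  Utica to P2: 10 × 2 = 20
  Utica to P4: 5 × 9 = 45
  Orem to P1: 15 × 4 = 60
Total = 165 + 150 + 25 + 20 + 45 + 60 = 465.
(Supply check: Reno ships 90; Utica ships 15; Orem ships 15.)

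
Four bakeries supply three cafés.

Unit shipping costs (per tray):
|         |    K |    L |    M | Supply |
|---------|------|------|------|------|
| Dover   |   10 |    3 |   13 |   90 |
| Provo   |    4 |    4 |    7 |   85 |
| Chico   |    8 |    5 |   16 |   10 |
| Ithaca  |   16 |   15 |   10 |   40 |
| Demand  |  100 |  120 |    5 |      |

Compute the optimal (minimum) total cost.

An optimal shipping plan:
  Dover→L: 90 × 3 = 270
  Provo→K: 85 × 4 = 340
  Chico→L: 10 × 5 = 50
  Ithaca→K: 15 × 16 = 240
  Ithaca→L: 20 × 15 = 300
  Ithaca→M: 5 × 10 = 50
Total = 270 + 340 + 50 + 240 + 300 + 50 = 1250.
(Supply check: Dover ships 90; Provo ships 85; Chico ships 10; Ithaca ships 40.)

1250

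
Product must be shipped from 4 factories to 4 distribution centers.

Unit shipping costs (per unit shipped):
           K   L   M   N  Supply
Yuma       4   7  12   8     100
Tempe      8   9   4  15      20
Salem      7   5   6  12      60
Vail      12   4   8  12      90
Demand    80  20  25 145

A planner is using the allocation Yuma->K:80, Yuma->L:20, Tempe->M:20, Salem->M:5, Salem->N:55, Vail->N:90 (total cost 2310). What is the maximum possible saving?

195

Current plan cost = 80·4 + 20·7 + 20·4 + 5·6 + 55·12 + 90·12 = 2310.
Optimal plan:
  Yuma–K: 25 × 4 = 100
  Yuma–N: 75 × 8 = 600
  Tempe–M: 20 × 4 = 80
  Salem–K: 55 × 7 = 385
  Salem–M: 5 × 6 = 30
  Vail–L: 20 × 4 = 80
  Vail–N: 70 × 12 = 840
Optimal cost = 2115.
Saving = 2310 − 2115 = 195.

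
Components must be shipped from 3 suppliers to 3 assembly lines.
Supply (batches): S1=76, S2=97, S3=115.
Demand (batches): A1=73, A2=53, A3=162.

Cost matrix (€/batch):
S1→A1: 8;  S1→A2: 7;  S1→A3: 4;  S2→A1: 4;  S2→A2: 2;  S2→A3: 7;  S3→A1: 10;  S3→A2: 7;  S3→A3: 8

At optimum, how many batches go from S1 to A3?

The minimum-cost plan:
  S1 to A3: 76 batches
  S2 to A1: 73 batches
  S2 to A2: 24 batches
  S3 to A2: 29 batches
  S3 to A3: 86 batches
Total cost = €1535.
So S1→A3 carries 76 batches.

76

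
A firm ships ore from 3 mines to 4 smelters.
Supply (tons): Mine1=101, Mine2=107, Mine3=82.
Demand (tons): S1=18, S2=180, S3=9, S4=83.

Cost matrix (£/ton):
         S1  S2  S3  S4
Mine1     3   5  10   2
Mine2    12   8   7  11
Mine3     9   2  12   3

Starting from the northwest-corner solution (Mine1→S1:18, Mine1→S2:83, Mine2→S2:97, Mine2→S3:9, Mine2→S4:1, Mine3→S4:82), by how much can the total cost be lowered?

334

Current plan cost = 18·3 + 83·5 + 97·8 + 9·7 + 1·11 + 82·3 = £1565.
Optimal plan:
  Mine1->S1: 18 tons
  Mine1->S4: 83 tons
  Mine2->S2: 98 tons
  Mine2->S3: 9 tons
  Mine3->S2: 82 tons
Optimal cost = £1231.
Saving = 1565 − 1231 = £334.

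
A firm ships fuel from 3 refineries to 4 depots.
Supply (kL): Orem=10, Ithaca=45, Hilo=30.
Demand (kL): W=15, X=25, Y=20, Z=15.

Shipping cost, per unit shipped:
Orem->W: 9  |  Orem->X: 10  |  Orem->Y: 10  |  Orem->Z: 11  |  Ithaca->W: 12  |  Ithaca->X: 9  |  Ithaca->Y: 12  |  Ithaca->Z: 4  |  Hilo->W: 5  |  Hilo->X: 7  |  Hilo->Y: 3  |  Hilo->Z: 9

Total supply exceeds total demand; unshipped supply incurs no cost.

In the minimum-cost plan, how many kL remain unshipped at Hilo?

0

Minimum-cost shipments:
  Orem→W: 5 × 9 = 45
  Ithaca→X: 25 × 9 = 225
  Ithaca→Z: 15 × 4 = 60
  Hilo→W: 10 × 5 = 50
  Hilo→Y: 20 × 3 = 60
Total cost = 440.
Hilo ships 30 of its 30, leaving 0.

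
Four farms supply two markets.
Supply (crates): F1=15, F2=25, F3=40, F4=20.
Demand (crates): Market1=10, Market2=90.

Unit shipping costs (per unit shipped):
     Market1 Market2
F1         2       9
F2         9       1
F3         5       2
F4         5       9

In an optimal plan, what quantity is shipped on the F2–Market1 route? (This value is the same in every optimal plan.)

Optimal shipments:
  F1–Market1: 10 crates
  F1–Market2: 5 crates
  F2–Market2: 25 crates
  F3–Market2: 40 crates
  F4–Market2: 20 crates
Total cost = 350.
The route F2→Market1 is not used.

0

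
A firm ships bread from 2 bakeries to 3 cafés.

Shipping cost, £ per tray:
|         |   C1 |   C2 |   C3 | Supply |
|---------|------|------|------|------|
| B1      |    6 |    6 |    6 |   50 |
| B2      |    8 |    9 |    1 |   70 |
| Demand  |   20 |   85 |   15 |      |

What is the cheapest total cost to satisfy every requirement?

790

One minimum-cost allocation:
  B1->C2: 50 × £6 = £300
  B2->C1: 20 × £8 = £160
  B2->C2: 35 × £9 = £315
  B2->C3: 15 × £1 = £15
Total = 300 + 160 + 315 + 15 = £790.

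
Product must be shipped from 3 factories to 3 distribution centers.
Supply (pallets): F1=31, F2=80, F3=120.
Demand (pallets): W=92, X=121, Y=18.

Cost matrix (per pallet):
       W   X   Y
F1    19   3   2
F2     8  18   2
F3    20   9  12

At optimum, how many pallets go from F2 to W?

80

Solving gives:
  F1–X: 13 × 3 = 39
  F1–Y: 18 × 2 = 36
  F2–W: 80 × 8 = 640
  F3–W: 12 × 20 = 240
  F3–X: 108 × 9 = 972
Total cost = 1927.
So F2→W carries 80 pallets.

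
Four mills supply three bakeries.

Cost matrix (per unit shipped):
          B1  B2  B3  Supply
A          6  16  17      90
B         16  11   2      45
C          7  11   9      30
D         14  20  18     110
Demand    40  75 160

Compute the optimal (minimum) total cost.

A cheapest plan:
  A to B1: 40 × 6 = 240
  A to B2: 50 × 16 = 800
  B to B3: 45 × 2 = 90
  C to B2: 25 × 11 = 275
  C to B3: 5 × 9 = 45
  D to B3: 110 × 18 = 1980
Total = 240 + 800 + 90 + 275 + 45 + 1980 = 3430.
(Supply check: A ships 90; B ships 45; C ships 30; D ships 110.)

3430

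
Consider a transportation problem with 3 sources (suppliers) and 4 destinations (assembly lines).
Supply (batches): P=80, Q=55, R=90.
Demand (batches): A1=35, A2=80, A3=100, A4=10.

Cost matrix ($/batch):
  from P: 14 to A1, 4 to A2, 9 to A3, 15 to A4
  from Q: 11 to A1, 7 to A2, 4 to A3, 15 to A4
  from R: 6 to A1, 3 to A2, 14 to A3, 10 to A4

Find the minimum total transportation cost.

1210

Optimal allocation:
  P->A2: 35 × $4 = $140
  P->A3: 45 × $9 = $405
  Q->A3: 55 × $4 = $220
  R->A1: 35 × $6 = $210
  R->A2: 45 × $3 = $135
  R->A4: 10 × $10 = $100
Total = 140 + 405 + 220 + 210 + 135 + 100 = $1210.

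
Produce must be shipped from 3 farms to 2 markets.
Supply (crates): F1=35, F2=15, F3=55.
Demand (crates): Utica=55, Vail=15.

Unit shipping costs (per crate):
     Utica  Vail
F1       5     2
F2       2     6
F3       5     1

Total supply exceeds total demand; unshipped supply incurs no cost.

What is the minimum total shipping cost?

Optimal allocation:
  F2→Utica: 15 × 2 = 30
  F3→Utica: 40 × 5 = 200
  F3→Vail: 15 × 1 = 15
Total = 30 + 200 + 15 = 245.

245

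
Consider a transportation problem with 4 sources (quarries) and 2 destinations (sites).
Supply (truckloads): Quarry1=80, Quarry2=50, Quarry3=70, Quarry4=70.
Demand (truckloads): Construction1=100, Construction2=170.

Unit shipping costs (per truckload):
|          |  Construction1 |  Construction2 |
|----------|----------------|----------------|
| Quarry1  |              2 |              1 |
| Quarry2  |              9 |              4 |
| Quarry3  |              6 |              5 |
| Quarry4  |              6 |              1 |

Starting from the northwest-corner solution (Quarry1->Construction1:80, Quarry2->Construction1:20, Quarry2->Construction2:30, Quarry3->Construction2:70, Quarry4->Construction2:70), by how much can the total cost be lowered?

80

Current plan cost = 80·2 + 20·9 + 30·4 + 70·5 + 70·1 = 880.
Optimal plan:
  Quarry1–Construction1: 80 × 2 = 160
  Quarry2–Construction2: 50 × 4 = 200
  Quarry3–Construction1: 20 × 6 = 120
  Quarry3–Construction2: 50 × 5 = 250
  Quarry4–Construction2: 70 × 1 = 70
Optimal cost = 800.
Saving = 880 − 800 = 80.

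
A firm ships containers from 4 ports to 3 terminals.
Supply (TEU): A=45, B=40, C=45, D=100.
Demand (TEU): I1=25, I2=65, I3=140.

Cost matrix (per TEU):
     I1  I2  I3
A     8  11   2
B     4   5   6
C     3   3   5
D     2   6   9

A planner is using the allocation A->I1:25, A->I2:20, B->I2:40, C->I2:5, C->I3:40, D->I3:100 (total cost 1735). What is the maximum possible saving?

Current plan cost = 25·8 + 20·11 + 40·5 + 5·3 + 40·5 + 100·9 = 1735.
Optimal plan:
  A→I3: 45 × 2 = 90
  B→I3: 40 × 6 = 240
  C→I3: 45 × 5 = 225
  D→I1: 25 × 2 = 50
  D→I2: 65 × 6 = 390
  D→I3: 10 × 9 = 90
Optimal cost = 1085.
Saving = 1735 − 1085 = 650.

650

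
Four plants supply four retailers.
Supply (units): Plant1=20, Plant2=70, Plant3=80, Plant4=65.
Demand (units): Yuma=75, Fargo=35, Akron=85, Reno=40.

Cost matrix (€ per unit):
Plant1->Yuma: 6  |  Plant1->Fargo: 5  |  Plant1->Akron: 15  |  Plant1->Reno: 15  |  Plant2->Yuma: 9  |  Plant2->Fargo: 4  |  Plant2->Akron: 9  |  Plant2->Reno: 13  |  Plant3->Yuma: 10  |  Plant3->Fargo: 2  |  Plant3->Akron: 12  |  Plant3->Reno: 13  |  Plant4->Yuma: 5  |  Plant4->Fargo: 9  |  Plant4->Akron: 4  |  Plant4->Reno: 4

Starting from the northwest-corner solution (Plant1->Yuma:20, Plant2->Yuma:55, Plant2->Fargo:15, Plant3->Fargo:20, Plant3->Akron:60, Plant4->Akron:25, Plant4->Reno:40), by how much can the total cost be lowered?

165

Current plan cost = 20·6 + 55·9 + 15·4 + 20·2 + 60·12 + 25·4 + 40·4 = €1695.
Optimal plan:
  Plant1 to Yuma: 20 × €6 = €120
  Plant2 to Yuma: 10 × €9 = €90
  Plant2 to Akron: 60 × €9 = €540
  Plant3 to Yuma: 45 × €10 = €450
  Plant3 to Fargo: 35 × €2 = €70
  Plant4 to Akron: 25 × €4 = €100
  Plant4 to Reno: 40 × €4 = €160
Optimal cost = €1530.
Saving = 1695 − 1530 = €165.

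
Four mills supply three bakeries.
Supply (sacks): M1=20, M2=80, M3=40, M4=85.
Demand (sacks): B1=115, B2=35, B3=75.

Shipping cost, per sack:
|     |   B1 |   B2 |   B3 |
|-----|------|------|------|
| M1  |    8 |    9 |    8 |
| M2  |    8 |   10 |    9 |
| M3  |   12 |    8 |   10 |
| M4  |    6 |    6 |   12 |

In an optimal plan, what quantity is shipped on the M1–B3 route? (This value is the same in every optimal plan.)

Optimal shipments:
  M1->B3: 20 sacks
  M2->B1: 30 sacks
  M2->B3: 50 sacks
  M3->B2: 35 sacks
  M3->B3: 5 sacks
  M4->B1: 85 sacks
Total cost = 1690.
So M1→B3 carries 20 sacks.

20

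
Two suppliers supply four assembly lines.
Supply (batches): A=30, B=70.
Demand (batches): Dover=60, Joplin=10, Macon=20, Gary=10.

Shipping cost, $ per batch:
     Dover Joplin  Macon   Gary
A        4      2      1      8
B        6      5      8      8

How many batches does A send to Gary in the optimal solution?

The minimum-cost plan:
  A to Joplin: 10 × $2 = $20
  A to Macon: 20 × $1 = $20
  B to Dover: 60 × $6 = $360
  B to Gary: 10 × $8 = $80
Total cost = $480.
The route A→Gary is not used.

0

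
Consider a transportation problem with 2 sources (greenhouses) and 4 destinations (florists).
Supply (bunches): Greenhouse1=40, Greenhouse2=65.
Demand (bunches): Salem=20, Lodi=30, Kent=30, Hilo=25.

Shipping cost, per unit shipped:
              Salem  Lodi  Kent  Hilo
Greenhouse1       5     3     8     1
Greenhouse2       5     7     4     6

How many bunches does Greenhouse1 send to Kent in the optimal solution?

Optimal shipments:
  Greenhouse1->Lodi: 15 × 3 = 45
  Greenhouse1->Hilo: 25 × 1 = 25
  Greenhouse2->Salem: 20 × 5 = 100
  Greenhouse2->Lodi: 15 × 7 = 105
  Greenhouse2->Kent: 30 × 4 = 120
Total cost = 395.
The route Greenhouse1→Kent is not used.

0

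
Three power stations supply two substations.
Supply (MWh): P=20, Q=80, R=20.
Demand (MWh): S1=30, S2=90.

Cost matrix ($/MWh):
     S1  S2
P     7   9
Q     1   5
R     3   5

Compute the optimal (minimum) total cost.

An optimal shipping plan:
  P to S2: 20 × $9 = $180
  Q to S1: 30 × $1 = $30
  Q to S2: 50 × $5 = $250
  R to S2: 20 × $5 = $100
Total = 180 + 30 + 250 + 100 = $560.

560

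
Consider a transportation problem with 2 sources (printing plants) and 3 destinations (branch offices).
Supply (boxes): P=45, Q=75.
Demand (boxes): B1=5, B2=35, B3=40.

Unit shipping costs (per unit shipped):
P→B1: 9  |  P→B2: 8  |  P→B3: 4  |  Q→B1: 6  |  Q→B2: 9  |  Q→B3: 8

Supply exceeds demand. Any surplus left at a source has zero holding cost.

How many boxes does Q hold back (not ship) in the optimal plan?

40

An optimal plan:
  P->B2: 5 × 8 = 40
  P->B3: 40 × 4 = 160
  Q->B1: 5 × 6 = 30
  Q->B2: 30 × 9 = 270
Total cost = 500.
Q ships 35 of its 75, leaving 40.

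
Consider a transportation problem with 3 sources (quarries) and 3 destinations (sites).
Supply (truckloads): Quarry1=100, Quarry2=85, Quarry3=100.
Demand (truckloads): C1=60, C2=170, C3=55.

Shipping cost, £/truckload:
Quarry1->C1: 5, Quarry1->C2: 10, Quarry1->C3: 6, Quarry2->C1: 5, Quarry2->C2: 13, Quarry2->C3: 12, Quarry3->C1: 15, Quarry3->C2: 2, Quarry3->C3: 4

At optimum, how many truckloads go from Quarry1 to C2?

45

Optimal shipments:
  Quarry1 to C2: 45 × £10 = £450
  Quarry1 to C3: 55 × £6 = £330
  Quarry2 to C1: 60 × £5 = £300
  Quarry2 to C2: 25 × £13 = £325
  Quarry3 to C2: 100 × £2 = £200
Total cost = £1605.
So Quarry1→C2 carries 45 truckloads.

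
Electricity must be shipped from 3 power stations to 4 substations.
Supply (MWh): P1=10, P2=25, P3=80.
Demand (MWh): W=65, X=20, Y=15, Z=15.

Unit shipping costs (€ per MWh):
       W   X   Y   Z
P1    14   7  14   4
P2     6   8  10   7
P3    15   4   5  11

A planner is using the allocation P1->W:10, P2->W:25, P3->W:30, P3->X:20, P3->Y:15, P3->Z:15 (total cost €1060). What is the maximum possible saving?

Current plan cost = 10·14 + 25·6 + 30·15 + 20·4 + 15·5 + 15·11 = €1060.
Optimal plan:
  P1 to Z: 10 MWh
  P2 to W: 25 MWh
  P3 to W: 40 MWh
  P3 to X: 20 MWh
  P3 to Y: 15 MWh
  P3 to Z: 5 MWh
Optimal cost = €1000.
Saving = 1060 − 1000 = €60.

60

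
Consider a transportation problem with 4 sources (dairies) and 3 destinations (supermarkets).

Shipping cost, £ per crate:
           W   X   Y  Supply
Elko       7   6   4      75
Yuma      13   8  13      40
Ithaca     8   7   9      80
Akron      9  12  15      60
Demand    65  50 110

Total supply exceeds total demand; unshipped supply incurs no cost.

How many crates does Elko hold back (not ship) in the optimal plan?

0

An optimal plan:
  Elko–Y: 75 × £4 = £300
  Yuma–X: 40 × £8 = £320
  Ithaca–W: 35 × £8 = £280
  Ithaca–X: 10 × £7 = £70
  Ithaca–Y: 35 × £9 = £315
  Akron–W: 30 × £9 = £270
Total cost = £1555.
Elko ships 75 of its 75, leaving 0.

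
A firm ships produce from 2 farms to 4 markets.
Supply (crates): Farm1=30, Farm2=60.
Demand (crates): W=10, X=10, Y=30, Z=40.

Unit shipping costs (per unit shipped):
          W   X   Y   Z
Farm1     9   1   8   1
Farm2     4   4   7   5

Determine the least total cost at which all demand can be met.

370

One minimum-cost allocation:
  Farm1->Z: 30 crates
  Farm2->W: 10 crates
  Farm2->X: 10 crates
  Farm2->Y: 30 crates
  Farm2->Z: 10 crates
Total cost = 370.
(Supply check: Farm1 ships 30; Farm2 ships 60.)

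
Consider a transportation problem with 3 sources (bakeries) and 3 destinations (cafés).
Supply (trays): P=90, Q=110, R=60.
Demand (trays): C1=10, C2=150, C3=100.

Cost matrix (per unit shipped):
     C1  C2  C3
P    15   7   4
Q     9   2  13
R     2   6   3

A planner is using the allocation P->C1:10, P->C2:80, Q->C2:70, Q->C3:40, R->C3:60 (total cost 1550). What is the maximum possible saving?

680

Current plan cost = 10·15 + 80·7 + 70·2 + 40·13 + 60·3 = 1550.
Optimal plan:
  P to C2: 40 × 7 = 280
  P to C3: 50 × 4 = 200
  Q to C2: 110 × 2 = 220
  R to C1: 10 × 2 = 20
  R to C3: 50 × 3 = 150
Optimal cost = 870.
Saving = 1550 − 870 = 680.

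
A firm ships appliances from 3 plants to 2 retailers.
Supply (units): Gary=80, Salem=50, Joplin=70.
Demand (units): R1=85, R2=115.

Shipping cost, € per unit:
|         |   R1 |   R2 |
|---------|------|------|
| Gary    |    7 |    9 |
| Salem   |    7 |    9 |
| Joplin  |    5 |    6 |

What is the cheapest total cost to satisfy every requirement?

1420

An optimal shipping plan:
  Gary to R1: 80 × €7 = €560
  Salem to R1: 5 × €7 = €35
  Salem to R2: 45 × €9 = €405
  Joplin to R2: 70 × €6 = €420
Total = 560 + 35 + 405 + 420 = €1420.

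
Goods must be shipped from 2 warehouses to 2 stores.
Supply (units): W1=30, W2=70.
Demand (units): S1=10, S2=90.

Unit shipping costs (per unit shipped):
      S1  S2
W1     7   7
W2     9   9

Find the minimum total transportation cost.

840

An optimal shipping plan:
  W1->S2: 30 × 7 = 210
  W2->S1: 10 × 9 = 90
  W2->S2: 60 × 9 = 540
Total = 210 + 90 + 540 = 840.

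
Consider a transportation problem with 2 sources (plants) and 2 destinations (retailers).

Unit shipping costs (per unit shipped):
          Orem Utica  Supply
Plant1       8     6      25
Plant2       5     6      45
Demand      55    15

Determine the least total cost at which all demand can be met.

A cheapest plan:
  Plant1 to Orem: 10 × 8 = 80
  Plant1 to Utica: 15 × 6 = 90
  Plant2 to Orem: 45 × 5 = 225
Total = 80 + 90 + 225 = 395.
(Supply check: Plant1 ships 25; Plant2 ships 45.)

395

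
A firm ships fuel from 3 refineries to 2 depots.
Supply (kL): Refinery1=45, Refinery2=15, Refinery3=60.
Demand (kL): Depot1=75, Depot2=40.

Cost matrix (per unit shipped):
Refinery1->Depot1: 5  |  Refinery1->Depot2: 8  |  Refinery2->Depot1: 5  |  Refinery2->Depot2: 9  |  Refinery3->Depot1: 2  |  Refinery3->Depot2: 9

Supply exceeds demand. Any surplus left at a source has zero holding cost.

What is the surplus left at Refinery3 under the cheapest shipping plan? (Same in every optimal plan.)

Minimum-cost shipments:
  Refinery1 to Depot2: 40 × 8 = 320
  Refinery2 to Depot1: 15 × 5 = 75
  Refinery3 to Depot1: 60 × 2 = 120
Total cost = 515.
Refinery3 ships 60 of its 60, leaving 0.

0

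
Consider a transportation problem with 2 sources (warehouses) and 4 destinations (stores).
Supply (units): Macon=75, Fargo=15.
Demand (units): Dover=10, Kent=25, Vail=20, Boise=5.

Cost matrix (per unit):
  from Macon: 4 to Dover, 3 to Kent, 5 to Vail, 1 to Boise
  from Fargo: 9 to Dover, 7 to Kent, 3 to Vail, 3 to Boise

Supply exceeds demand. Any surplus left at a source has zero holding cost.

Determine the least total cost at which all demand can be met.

One minimum-cost allocation:
  Macon to Dover: 10 × 4 = 40
  Macon to Kent: 25 × 3 = 75
  Macon to Vail: 5 × 5 = 25
  Macon to Boise: 5 × 1 = 5
  Fargo to Vail: 15 × 3 = 45
Total = 40 + 75 + 25 + 5 + 45 = 190.

190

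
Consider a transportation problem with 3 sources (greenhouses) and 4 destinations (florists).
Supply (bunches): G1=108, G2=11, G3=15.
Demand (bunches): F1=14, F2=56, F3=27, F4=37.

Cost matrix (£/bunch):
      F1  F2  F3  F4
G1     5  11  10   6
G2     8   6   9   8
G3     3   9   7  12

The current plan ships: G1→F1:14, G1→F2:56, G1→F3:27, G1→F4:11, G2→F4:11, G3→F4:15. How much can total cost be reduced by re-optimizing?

212

Current plan cost = 14·5 + 56·11 + 27·10 + 11·6 + 11·8 + 15·12 = £1290.
Optimal plan:
  G1->F1: 14 × £5 = £70
  G1->F2: 45 × £11 = £495
  G1->F3: 12 × £10 = £120
  G1->F4: 37 × £6 = £222
  G2->F2: 11 × £6 = £66
  G3->F3: 15 × £7 = £105
Optimal cost = £1078.
Saving = 1290 − 1078 = £212.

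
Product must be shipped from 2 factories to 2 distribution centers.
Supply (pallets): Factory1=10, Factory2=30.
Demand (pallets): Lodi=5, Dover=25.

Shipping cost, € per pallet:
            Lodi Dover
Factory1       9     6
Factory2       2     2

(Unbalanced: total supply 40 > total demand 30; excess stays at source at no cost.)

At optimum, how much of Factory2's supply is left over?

Minimum-cost shipments:
  Factory2–Lodi: 5 × €2 = €10
  Factory2–Dover: 25 × €2 = €50
Total cost = €60.
Factory2 ships 30 of its 30, leaving 0.

0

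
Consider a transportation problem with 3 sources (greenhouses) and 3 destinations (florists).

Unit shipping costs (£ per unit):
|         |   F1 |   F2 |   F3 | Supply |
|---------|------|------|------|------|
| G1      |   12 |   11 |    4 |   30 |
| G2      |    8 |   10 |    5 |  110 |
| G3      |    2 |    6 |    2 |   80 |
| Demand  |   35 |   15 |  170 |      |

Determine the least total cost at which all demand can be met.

Optimal allocation:
  G1→F3: 30 bunches
  G2→F3: 110 bunches
  G3→F1: 35 bunches
  G3→F2: 15 bunches
  G3→F3: 30 bunches
Total cost = £890.
(Supply check: G1 ships 30; G2 ships 110; G3 ships 80.)

890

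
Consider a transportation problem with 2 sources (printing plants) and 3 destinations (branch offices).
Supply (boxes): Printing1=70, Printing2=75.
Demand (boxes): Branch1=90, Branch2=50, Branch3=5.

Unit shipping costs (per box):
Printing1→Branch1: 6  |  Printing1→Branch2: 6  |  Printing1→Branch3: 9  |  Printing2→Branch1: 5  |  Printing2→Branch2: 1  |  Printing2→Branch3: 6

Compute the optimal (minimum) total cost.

Optimal allocation:
  Printing1->Branch1: 70 × 6 = 420
  Printing2->Branch1: 20 × 5 = 100
  Printing2->Branch2: 50 × 1 = 50
  Printing2->Branch3: 5 × 6 = 30
Total = 420 + 100 + 50 + 30 = 600.

600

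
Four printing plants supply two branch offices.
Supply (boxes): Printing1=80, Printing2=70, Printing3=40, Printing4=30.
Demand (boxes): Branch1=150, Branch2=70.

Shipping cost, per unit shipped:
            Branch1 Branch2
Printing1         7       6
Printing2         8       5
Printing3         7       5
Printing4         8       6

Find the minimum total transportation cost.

A cheapest plan:
  Printing1->Branch1: 80 × 7 = 560
  Printing2->Branch2: 70 × 5 = 350
  Printing3->Branch1: 40 × 7 = 280
  Printing4->Branch1: 30 × 8 = 240
Total = 560 + 350 + 280 + 240 = 1430.

1430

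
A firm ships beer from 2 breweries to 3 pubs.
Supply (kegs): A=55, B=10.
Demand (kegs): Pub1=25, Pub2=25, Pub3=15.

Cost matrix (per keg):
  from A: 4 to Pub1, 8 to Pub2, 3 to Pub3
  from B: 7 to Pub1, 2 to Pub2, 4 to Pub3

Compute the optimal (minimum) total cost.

285

A cheapest plan:
  A to Pub1: 25 kegs
  A to Pub2: 15 kegs
  A to Pub3: 15 kegs
  B to Pub2: 10 kegs
Total cost = 285.
(Supply check: A ships 55; B ships 10.)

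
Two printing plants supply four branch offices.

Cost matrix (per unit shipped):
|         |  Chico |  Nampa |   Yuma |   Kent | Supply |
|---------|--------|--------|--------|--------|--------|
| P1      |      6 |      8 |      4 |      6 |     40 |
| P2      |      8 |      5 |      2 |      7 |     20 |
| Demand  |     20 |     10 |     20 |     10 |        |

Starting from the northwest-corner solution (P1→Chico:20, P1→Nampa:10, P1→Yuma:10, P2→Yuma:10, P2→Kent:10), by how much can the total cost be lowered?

Current plan cost = 20·6 + 10·8 + 10·4 + 10·2 + 10·7 = 330.
Optimal plan:
  P1→Chico: 20 boxes
  P1→Yuma: 10 boxes
  P1→Kent: 10 boxes
  P2→Nampa: 10 boxes
  P2→Yuma: 10 boxes
Optimal cost = 290.
Saving = 330 − 290 = 40.

40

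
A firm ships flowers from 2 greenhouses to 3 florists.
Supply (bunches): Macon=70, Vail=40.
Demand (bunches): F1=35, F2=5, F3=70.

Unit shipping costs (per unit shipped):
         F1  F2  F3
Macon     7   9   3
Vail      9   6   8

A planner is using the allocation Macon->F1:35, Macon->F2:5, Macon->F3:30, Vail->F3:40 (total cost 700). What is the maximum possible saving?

145

Current plan cost = 35·7 + 5·9 + 30·3 + 40·8 = 700.
Optimal plan:
  Macon to F3: 70 × 3 = 210
  Vail to F1: 35 × 9 = 315
  Vail to F2: 5 × 6 = 30
Optimal cost = 555.
Saving = 700 − 555 = 145.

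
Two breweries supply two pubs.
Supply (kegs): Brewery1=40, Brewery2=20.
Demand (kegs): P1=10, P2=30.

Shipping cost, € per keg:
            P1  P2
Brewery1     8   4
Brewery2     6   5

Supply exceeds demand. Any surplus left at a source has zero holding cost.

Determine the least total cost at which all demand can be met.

180

An optimal shipping plan:
  Brewery1 to P2: 30 × €4 = €120
  Brewery2 to P1: 10 × €6 = €60
Total = 120 + 60 = €180.
(Supply check: Brewery1 ships 30; Brewery2 ships 10.)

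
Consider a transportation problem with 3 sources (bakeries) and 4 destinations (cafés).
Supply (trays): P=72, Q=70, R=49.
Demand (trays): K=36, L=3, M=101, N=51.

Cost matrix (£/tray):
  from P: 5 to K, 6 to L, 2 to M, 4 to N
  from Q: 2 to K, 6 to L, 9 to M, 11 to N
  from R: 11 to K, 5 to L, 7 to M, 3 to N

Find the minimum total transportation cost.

664

A cheapest plan:
  P→M: 70 trays
  P→N: 2 trays
  Q→K: 36 trays
  Q→L: 3 trays
  Q→M: 31 trays
  R→N: 49 trays
Total cost = £664.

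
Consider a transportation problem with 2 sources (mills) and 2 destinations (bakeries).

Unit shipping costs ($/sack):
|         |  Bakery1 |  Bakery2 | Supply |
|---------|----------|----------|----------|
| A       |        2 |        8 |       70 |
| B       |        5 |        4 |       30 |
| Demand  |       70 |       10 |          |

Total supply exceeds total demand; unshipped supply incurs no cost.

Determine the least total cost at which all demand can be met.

A cheapest plan:
  A to Bakery1: 70 × $2 = $140
  B to Bakery2: 10 × $4 = $40
Total = 140 + 40 = $180.

180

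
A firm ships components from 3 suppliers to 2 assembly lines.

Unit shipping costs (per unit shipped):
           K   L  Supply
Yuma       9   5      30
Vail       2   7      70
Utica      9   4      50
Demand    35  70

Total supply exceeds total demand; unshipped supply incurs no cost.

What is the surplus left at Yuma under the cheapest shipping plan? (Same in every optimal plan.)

An optimal plan:
  Yuma→L: 20 × 5 = 100
  Vail→K: 35 × 2 = 70
  Utica→L: 50 × 4 = 200
Total cost = 370.
Yuma ships 20 of its 30, leaving 10.

10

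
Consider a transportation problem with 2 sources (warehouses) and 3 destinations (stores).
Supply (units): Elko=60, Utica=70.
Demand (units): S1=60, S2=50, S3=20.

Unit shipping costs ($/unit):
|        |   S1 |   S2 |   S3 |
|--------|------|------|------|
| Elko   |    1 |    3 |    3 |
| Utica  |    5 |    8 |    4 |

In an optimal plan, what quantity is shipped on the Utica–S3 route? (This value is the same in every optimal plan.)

20

The minimum-cost plan:
  Elko–S1: 10 units
  Elko–S2: 50 units
  Utica–S1: 50 units
  Utica–S3: 20 units
Total cost = $490.
So Utica→S3 carries 20 units.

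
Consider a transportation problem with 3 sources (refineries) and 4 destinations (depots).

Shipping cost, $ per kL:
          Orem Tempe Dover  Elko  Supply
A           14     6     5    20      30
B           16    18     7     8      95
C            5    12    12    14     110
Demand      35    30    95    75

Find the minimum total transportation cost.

1965

One minimum-cost allocation:
  A->Dover: 30 × $5 = $150
  B->Dover: 20 × $7 = $140
  B->Elko: 75 × $8 = $600
  C->Orem: 35 × $5 = $175
  C->Tempe: 30 × $12 = $360
  C->Dover: 45 × $12 = $540
Total = 150 + 140 + 600 + 175 + 360 + 540 = $1965.
(Supply check: A ships 30; B ships 95; C ships 110.)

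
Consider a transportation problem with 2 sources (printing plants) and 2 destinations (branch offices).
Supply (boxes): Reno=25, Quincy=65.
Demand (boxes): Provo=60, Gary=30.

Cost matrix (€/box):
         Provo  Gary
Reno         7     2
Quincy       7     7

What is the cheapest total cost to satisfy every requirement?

One minimum-cost allocation:
  Reno→Gary: 25 boxes
  Quincy→Provo: 60 boxes
  Quincy→Gary: 5 boxes
Total cost = €505.
(Supply check: Reno ships 25; Quincy ships 65.)

505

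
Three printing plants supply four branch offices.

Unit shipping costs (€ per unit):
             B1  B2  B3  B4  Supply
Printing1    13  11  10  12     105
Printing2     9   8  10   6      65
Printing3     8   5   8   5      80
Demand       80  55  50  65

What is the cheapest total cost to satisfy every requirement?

One minimum-cost allocation:
  Printing1->B1: 55 × €13 = €715
  Printing1->B3: 50 × €10 = €500
  Printing2->B1: 25 × €9 = €225
  Printing2->B4: 40 × €6 = €240
  Printing3->B2: 55 × €5 = €275
  Printing3->B4: 25 × €5 = €125
Total = 715 + 500 + 225 + 240 + 275 + 125 = €2080.

2080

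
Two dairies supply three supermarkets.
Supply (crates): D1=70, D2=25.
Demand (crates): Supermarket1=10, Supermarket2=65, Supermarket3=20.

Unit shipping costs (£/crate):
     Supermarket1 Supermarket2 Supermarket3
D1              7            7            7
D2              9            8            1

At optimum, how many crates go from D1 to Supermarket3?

Solving gives:
  D1->Supermarket1: 10 crates
  D1->Supermarket2: 60 crates
  D2->Supermarket2: 5 crates
  D2->Supermarket3: 20 crates
Total cost = £550.
The route D1→Supermarket3 is not used.

0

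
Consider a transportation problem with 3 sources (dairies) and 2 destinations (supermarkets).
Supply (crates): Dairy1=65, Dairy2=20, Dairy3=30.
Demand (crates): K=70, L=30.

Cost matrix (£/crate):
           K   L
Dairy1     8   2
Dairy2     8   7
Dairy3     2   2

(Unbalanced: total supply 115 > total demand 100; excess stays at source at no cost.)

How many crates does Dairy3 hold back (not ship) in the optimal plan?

0

An optimal plan:
  Dairy1–K: 20 × £8 = £160
  Dairy1–L: 30 × £2 = £60
  Dairy2–K: 20 × £8 = £160
  Dairy3–K: 30 × £2 = £60
Total cost = £440.
Dairy3 ships 30 of its 30, leaving 0.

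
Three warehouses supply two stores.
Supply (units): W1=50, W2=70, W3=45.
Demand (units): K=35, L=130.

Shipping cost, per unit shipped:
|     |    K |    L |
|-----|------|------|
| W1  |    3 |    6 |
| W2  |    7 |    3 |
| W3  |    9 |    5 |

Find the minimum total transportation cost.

630

One minimum-cost allocation:
  W1–K: 35 × 3 = 105
  W1–L: 15 × 6 = 90
  W2–L: 70 × 3 = 210
  W3–L: 45 × 5 = 225
Total = 105 + 90 + 210 + 225 = 630.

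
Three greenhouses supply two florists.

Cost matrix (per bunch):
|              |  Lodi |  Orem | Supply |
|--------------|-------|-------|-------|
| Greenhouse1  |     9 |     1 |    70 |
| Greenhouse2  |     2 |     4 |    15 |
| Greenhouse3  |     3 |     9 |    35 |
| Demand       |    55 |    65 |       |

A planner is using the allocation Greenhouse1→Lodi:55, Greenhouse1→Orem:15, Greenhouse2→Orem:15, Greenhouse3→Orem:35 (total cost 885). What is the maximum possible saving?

Current plan cost = 55·9 + 15·1 + 15·4 + 35·9 = 885.
Optimal plan:
  Greenhouse1–Lodi: 5 × 9 = 45
  Greenhouse1–Orem: 65 × 1 = 65
  Greenhouse2–Lodi: 15 × 2 = 30
  Greenhouse3–Lodi: 35 × 3 = 105
Optimal cost = 245.
Saving = 885 − 245 = 640.

640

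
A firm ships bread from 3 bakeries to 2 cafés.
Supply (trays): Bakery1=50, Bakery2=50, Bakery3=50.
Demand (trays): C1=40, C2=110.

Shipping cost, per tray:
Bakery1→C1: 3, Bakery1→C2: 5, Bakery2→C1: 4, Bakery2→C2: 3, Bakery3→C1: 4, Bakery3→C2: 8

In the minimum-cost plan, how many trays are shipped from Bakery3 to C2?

Solving gives:
  Bakery1→C2: 50 trays
  Bakery2→C2: 50 trays
  Bakery3→C1: 40 trays
  Bakery3→C2: 10 trays
Total cost = 640.
So Bakery3→C2 carries 10 trays.

10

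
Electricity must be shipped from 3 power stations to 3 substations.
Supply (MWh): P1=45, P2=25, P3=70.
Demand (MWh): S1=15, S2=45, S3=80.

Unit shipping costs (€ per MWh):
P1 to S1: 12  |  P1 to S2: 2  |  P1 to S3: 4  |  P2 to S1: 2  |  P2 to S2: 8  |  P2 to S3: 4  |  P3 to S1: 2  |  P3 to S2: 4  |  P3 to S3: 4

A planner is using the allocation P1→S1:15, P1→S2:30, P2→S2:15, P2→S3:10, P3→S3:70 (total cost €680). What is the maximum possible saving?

240

Current plan cost = 15·12 + 30·2 + 15·8 + 10·4 + 70·4 = €680.
Optimal plan:
  P1→S2: 45 × €2 = €90
  P2→S3: 25 × €4 = €100
  P3→S1: 15 × €2 = €30
  P3→S3: 55 × €4 = €220
Optimal cost = €440.
Saving = 680 − 440 = €240.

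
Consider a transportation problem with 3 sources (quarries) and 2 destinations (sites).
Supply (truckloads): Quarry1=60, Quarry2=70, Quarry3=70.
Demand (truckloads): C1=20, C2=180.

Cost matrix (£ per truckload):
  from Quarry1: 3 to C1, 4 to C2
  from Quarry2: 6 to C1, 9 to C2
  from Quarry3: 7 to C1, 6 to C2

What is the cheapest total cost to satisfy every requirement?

1230

A cheapest plan:
  Quarry1–C2: 60 × £4 = £240
  Quarry2–C1: 20 × £6 = £120
  Quarry2–C2: 50 × £9 = £450
  Quarry3–C2: 70 × £6 = £420
Total = 240 + 120 + 450 + 420 = £1230.
(Supply check: Quarry1 ships 60; Quarry2 ships 70; Quarry3 ships 70.)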